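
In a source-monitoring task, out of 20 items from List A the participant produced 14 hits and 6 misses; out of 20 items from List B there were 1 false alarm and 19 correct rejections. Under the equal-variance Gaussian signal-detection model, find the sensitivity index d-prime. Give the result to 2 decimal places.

H = 14/20 = 0.7000
FA = 1/20 = 0.0500
z(H) = 0.524
z(FA) = -1.645
d' = z(H) − z(FA) = 0.524 − (-1.645) = 2.169

d-prime = 2.17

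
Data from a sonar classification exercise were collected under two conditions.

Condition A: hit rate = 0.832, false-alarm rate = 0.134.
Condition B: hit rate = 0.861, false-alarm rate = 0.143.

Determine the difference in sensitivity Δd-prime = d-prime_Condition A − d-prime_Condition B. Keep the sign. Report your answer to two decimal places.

Condition A: z(0.832) = 0.962, z(0.134) = -1.108, d' = 2.070
Condition B: z(0.861) = 1.085, z(0.143) = -1.067, d' = 2.152
Δd' = d'_Condition A − d'_Condition B = 2.070 − 2.152 = -0.082
Condition B has the higher sensitivity.

Δd-prime = -0.08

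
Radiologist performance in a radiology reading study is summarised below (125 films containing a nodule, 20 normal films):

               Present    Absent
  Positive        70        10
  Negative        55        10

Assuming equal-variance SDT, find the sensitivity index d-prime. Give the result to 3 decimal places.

H = 70/125 = 0.5600
FA = 10/20 = 0.5000
z(H) = 0.1510
z(FA) = 0.0000
d' = z(H) − z(FA) = 0.1510 − 0.0000 = 0.1510

d-prime = 0.151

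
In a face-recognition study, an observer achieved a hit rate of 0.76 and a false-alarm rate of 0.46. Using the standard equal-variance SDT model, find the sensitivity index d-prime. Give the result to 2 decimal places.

d-prime = 0.81

z(H) = 0.706
z(FA) = -0.100
d' = z(H) − z(FA) = 0.706 − (-0.100) = 0.806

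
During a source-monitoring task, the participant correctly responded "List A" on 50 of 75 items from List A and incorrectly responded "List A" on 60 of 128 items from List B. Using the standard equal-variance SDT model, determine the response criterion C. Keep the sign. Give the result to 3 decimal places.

H = 50/75 = 0.6667
FA = 60/128 = 0.4688
z(H) = 0.4308
z(FA) = -0.0783
c = −½·[z(H) + z(FA)] = −0.5 × (0.4308 + (-0.0783)) = -0.17625

C = -0.176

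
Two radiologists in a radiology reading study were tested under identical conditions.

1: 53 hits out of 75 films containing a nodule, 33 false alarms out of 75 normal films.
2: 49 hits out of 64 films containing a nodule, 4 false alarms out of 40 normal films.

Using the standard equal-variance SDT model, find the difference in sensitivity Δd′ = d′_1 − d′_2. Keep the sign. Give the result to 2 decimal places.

Δd′ = -1.31

1: z(0.7067) = 0.544, z(0.4400) = -0.151, d' = 0.695
2: z(0.7656) = 0.724, z(0.1000) = -1.282, d' = 2.006
Δd' = d'_1 − d'_2 = 0.695 − 2.006 = -1.311
2 has the higher sensitivity.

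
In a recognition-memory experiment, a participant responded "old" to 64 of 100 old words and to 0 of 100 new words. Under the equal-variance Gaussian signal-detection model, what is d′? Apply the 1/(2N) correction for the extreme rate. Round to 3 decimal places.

The false-alarm rate is 0/100 = 0, so apply the 1/(2N) correction: FA → 1/(2·100) = 0.00500.
z(H) = z(0.64000) = 0.3585
z(FA) = z(0.00500) = -2.5758
d' = 0.3585 − (-2.5758) = 2.9343

d′ = 2.934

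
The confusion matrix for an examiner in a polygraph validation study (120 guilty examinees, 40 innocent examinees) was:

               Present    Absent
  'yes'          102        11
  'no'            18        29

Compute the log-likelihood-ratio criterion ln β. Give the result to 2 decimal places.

ln β = -0.36

H = 102/120 = 0.8500
FA = 11/40 = 0.2750
z(0.8500) = 1.036, z(0.2750) = -0.598
ln β = −½·[z(H)² − z(FA)²] = −0.5 × (1.073 − 0.358) = -0.3575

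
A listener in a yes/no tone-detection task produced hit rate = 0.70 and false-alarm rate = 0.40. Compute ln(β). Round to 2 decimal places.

ln β = -0.11

z(0.70) = 0.524, z(0.40) = -0.253
ln β = −½·[z(H)² − z(FA)²] = −0.5 × (0.275 − 0.064) = -0.1055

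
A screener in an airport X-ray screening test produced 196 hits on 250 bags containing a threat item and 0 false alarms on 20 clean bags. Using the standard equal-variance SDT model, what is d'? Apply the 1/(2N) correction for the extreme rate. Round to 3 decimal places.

d' = 2.746

The false-alarm rate is 0/20 = 0, so apply the 1/(2N) correction: FA → 1/(2·20) = 0.02500.
z(H) = z(0.78400) = 0.7858
z(FA) = z(0.02500) = -1.9600
d' = 0.7858 − (-1.9600) = 2.7458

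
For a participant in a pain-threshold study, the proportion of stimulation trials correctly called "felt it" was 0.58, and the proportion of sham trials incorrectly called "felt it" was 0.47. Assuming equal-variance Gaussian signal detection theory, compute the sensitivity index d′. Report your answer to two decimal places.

d′ = 0.28

z(H) = z(0.58) = 0.202
z(FA) = z(0.47) = -0.075
d' = z(H) − z(FA) = 0.202 − (-0.075) = 0.277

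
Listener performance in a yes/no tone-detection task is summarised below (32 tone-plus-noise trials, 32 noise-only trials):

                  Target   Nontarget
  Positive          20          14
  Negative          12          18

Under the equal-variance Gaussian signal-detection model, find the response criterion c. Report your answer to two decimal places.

c = -0.08

H = 20/32 = 0.6250
FA = 14/32 = 0.4375
Φ⁻¹(0.6250) = 0.3186, Φ⁻¹(0.4375) = -0.1573
c = −½·[z(H) + z(FA)] = −0.5 × (0.3186 + (-0.1573)) = -0.08065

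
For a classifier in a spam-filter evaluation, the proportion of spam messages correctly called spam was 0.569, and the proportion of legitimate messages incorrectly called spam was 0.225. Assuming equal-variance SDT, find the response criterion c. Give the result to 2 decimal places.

Φ⁻¹(H) = Φ⁻¹(0.569) = 0.174
Φ⁻¹(FA) = Φ⁻¹(0.225) = -0.755
c = −½·[z(H) + z(FA)] = −0.5 × (0.174 + (-0.755)) = 0.2905

c = 0.29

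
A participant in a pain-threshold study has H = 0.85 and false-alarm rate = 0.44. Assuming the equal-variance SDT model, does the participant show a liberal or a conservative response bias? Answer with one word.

z(H) = 1.036, z(FA) = -0.151
c = −½·(z(H) + z(FA)) = -0.4425
c < 0 → liberal criterion (biased toward responding “yes”).

liberal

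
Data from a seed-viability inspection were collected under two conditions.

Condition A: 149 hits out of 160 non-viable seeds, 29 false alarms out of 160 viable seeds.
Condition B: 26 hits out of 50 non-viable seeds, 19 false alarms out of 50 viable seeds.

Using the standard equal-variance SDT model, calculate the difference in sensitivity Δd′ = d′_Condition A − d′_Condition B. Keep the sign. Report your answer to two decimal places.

Δd′ = 2.04

Condition A: z(0.9313) = 1.486, z(0.1812) = -0.911, d' = 2.397
Condition B: z(0.5200) = 0.050, z(0.3800) = -0.305, d' = 0.355
Δd' = d'_Condition A − d'_Condition B = 2.397 − 0.355 = 2.042
Condition A has the higher sensitivity.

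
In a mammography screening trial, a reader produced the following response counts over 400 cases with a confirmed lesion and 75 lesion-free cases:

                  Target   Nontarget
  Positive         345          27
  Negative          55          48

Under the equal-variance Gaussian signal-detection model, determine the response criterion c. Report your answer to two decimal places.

H = 345/400 = 0.8625
FA = 27/75 = 0.3600
Φ⁻¹(H) = Φ⁻¹(0.8625) = 1.0916
Φ⁻¹(FA) = Φ⁻¹(0.3600) = -0.3585
c = −½·[z(H) + z(FA)] = −0.5 × (1.0916 + (-0.3585)) = -0.36655

c = -0.37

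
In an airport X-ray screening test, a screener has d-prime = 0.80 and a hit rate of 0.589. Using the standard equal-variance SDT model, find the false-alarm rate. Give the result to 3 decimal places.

z(hit rate) = z(0.589) = 0.2250
z(FA) = z(H) − d' = 0.2250 − 0.80 = -0.5750
false-alarm rate = Φ(-0.5750) = 0.2826

false-alarm rate = 0.283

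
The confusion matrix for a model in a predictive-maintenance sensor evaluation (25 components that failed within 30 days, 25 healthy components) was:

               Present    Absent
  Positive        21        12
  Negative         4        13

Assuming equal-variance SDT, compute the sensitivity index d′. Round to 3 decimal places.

d′ = 1.045

H = 21/25 = 0.8400
FA = 12/25 = 0.4800
Φ⁻¹(H) = 0.9945
Φ⁻¹(FA) = -0.0502
d' = z(H) − z(FA) = 0.9945 − (-0.0502) = 1.0447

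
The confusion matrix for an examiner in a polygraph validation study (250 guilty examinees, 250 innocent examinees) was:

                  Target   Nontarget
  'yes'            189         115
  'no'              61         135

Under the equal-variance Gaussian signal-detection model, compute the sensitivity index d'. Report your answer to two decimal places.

d' = 0.79

H = 189/250 = 0.7560
FA = 115/250 = 0.4600
Φ⁻¹(0.7560) = 0.693, Φ⁻¹(0.4600) = -0.100
d' = z(H) − z(FA) = 0.693 − (-0.100) = 0.793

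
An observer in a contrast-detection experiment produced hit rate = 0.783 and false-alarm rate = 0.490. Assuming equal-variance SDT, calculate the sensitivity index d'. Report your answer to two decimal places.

z(H) = z(0.783) = 0.782
z(FA) = z(0.490) = -0.025
d' = z(H) − z(FA) = 0.782 − (-0.025) = 0.807

d' = 0.81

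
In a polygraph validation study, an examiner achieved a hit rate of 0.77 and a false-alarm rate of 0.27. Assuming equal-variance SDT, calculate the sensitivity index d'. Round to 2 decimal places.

z(0.77) = 0.7388, z(0.27) = -0.6128
d' = z(H) − z(FA) = 0.7388 − (-0.6128) = 1.3516

d' = 1.35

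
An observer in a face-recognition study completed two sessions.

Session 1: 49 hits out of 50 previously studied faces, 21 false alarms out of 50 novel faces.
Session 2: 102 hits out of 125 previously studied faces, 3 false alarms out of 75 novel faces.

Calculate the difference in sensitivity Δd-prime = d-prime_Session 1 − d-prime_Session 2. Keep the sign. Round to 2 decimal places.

Session 1: z(0.9800) = 2.054, z(0.4200) = -0.202, d' = 2.256
Session 2: z(0.8160) = 0.900, z(0.0400) = -1.751, d' = 2.651
Δd' = d'_Session 1 − d'_Session 2 = 2.256 − 2.651 = -0.395
Session 2 has the higher sensitivity.

Δd-prime = -0.40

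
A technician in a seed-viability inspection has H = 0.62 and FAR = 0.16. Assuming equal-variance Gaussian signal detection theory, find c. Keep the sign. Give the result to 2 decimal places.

c = 0.34

z(H) = 0.3055
z(FA) = -0.9945
c = −½·[z(H) + z(FA)] = −0.5 × (0.3055 + (-0.9945)) = 0.3445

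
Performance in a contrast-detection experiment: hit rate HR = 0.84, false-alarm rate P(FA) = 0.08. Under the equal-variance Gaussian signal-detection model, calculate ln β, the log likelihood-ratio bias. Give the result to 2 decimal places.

ln β = 0.49

Φ⁻¹(0.84) = 0.994, Φ⁻¹(0.08) = -1.405
ln β = −½·[z(H)² − z(FA)²] = −0.5 × (0.988 − 1.974) = 0.493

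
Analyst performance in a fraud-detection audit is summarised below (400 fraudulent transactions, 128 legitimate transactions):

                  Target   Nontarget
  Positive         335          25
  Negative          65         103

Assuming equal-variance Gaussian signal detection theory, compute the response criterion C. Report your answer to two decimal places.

C = -0.06

H = 335/400 = 0.8375
FA = 25/128 = 0.1953
z(H) = 0.9842
z(FA) = -0.8585
c = −½·[z(H) + z(FA)] = −0.5 × (0.9842 + (-0.8585)) = -0.06285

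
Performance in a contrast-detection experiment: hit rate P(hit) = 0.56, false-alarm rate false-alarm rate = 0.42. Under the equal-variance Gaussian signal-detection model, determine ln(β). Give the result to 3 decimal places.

ln β = 0.009

Φ⁻¹(H) = Φ⁻¹(0.56) = 0.1510
Φ⁻¹(FA) = Φ⁻¹(0.42) = -0.2019
ln β = −½·[z(H)² − z(FA)²] = −0.5 × (0.0228 − 0.0408) = 0.0090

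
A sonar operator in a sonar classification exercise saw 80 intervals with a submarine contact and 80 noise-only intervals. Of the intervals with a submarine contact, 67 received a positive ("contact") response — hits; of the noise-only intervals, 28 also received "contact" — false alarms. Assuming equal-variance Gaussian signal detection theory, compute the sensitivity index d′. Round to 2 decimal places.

H = 67/80 = 0.8375
FA = 28/80 = 0.3500
z(H) = z(0.8375) = 0.9842
z(FA) = z(0.3500) = -0.3853
d' = z(H) − z(FA) = 0.9842 − (-0.3853) = 1.3695

d′ = 1.37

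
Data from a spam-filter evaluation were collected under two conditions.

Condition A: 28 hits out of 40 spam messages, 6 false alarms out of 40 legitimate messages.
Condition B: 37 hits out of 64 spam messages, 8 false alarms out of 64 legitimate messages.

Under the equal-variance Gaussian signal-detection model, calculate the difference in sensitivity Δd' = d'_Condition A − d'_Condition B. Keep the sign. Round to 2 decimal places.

Condition A: z(0.7000) = 0.524, z(0.1500) = -1.036, d' = 1.560
Condition B: z(0.5781) = 0.197, z(0.1250) = -1.150, d' = 1.347
Δd' = d'_Condition A − d'_Condition B = 1.560 − 1.347 = 0.213
Condition A has the higher sensitivity.

Δd' = 0.21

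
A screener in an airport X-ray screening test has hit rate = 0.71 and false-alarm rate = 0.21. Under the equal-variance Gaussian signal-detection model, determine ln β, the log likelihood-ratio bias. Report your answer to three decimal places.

ln β = 0.172

Φ⁻¹(H) = 0.5534
Φ⁻¹(FA) = -0.8064
ln β = −½·[z(H)² − z(FA)²] = −0.5 × (0.3063 − 0.6503) = 0.1720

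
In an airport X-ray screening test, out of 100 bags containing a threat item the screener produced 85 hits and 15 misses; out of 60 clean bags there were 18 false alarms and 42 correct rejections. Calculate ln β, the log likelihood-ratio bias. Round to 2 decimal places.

H = 85/100 = 0.8500
FA = 18/60 = 0.3000
z(H) = z(0.8500) = 1.036
z(FA) = z(0.3000) = -0.524
ln β = −½·[z(H)² − z(FA)²] = −0.5 × (1.073 − 0.275) = -0.399

ln β = -0.40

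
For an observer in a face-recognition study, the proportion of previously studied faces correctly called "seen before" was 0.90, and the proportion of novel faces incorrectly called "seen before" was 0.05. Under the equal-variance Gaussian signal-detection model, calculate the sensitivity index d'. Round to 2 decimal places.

d' = 2.93

z(H) = z(0.90) = 1.2816
z(FA) = z(0.05) = -1.6449
d' = z(H) − z(FA) = 1.2816 − (-1.6449) = 2.9265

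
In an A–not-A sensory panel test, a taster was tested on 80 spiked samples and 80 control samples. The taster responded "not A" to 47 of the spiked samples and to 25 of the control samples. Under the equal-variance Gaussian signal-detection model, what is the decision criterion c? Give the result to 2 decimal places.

H = 47/80 = 0.5875
FA = 25/80 = 0.3125
Φ⁻¹(H) = 0.2211
Φ⁻¹(FA) = -0.4888
c = −½·[z(H) + z(FA)] = −0.5 × (0.2211 + (-0.4888)) = 0.13385

c = 0.13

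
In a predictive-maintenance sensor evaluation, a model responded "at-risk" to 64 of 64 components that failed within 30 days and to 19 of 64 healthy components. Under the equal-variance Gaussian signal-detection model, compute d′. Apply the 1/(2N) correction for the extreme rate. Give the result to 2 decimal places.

The hit rate is 64/64 = 1, so apply the 1/(2N) correction: H → 1 − 1/(2·64) = 0.99219.
z(H) = z(0.99219) = 2.418
z(FA) = z(0.29688) = -0.533
d' = 2.418 − (-0.533) = 2.951

d′ = 2.95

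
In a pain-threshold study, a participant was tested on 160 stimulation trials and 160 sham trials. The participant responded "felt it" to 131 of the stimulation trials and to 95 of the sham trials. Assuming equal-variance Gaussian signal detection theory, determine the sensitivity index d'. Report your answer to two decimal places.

d' = 0.67

H = 131/160 = 0.8187
FA = 95/160 = 0.5938
z(H) = z(0.8187) = 0.910
z(FA) = z(0.5938) = 0.237
d' = z(H) − z(FA) = 0.910 − 0.237 = 0.673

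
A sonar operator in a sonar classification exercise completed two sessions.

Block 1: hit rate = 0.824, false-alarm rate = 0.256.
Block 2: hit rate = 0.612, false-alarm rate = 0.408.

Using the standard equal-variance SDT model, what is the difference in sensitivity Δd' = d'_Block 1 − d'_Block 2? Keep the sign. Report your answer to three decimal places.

Δd' = 1.069

Block 1: z(0.824) = 0.9307, z(0.256) = -0.6557, d' = 1.5864
Block 2: z(0.612) = 0.2845, z(0.408) = -0.2327, d' = 0.5172
Δd' = d'_Block 1 − d'_Block 2 = 1.5864 − 0.5172 = 1.0692
Block 1 has the higher sensitivity.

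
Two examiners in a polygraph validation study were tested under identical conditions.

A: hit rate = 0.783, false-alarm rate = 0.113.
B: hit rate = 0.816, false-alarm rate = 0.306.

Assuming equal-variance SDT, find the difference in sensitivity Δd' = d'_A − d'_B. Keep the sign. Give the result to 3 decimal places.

Δd' = 0.586

A: z(0.783) = 0.7824, z(0.113) = -1.2107, d' = 1.9931
B: z(0.816) = 0.9002, z(0.306) = -0.5072, d' = 1.4074
Δd' = d'_A − d'_B = 1.9931 − 1.4074 = 0.5857
A has the higher sensitivity.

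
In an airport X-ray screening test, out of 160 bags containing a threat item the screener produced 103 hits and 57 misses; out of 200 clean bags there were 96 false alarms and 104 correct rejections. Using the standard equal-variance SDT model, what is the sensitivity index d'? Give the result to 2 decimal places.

d' = 0.42

H = 103/160 = 0.6438
FA = 96/200 = 0.4800
Φ⁻¹(0.6438) = 0.369, Φ⁻¹(0.4800) = -0.050
d' = z(H) − z(FA) = 0.369 − (-0.050) = 0.419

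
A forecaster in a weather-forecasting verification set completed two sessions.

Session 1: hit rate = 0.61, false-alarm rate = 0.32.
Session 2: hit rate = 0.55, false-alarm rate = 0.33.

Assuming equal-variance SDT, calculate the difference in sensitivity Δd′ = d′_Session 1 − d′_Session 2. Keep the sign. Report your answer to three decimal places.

Δd′ = 0.181

Session 1: z(0.61) = 0.2793, z(0.32) = -0.4677, d' = 0.7470
Session 2: z(0.55) = 0.1257, z(0.33) = -0.4399, d' = 0.5656
Δd' = d'_Session 1 − d'_Session 2 = 0.7470 − 0.5656 = 0.1814
Session 1 has the higher sensitivity.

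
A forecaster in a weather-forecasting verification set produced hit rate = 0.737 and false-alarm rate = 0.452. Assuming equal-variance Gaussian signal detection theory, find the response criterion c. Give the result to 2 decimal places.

c = -0.26

z(H) = 0.634
z(FA) = -0.121
c = −½·[z(H) + z(FA)] = −0.5 × (0.634 + (-0.121)) = -0.2565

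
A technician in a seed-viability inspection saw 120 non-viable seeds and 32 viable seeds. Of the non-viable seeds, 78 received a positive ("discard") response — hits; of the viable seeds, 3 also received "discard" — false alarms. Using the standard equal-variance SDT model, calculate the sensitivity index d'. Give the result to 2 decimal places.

H = 78/120 = 0.6500
FA = 3/32 = 0.0938
Φ⁻¹(0.6500) = 0.385, Φ⁻¹(0.0938) = -1.318
d' = z(H) − z(FA) = 0.385 − (-1.318) = 1.703

d' = 1.70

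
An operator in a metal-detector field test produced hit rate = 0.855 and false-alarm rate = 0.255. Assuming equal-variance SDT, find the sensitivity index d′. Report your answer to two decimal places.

z(H) = 1.0581
z(FA) = -0.6588
d' = z(H) − z(FA) = 1.0581 − (-0.6588) = 1.7169

d′ = 1.72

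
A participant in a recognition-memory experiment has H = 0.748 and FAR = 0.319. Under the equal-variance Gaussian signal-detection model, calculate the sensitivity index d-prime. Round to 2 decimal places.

z(H) = z(0.748) = 0.668
z(FA) = z(0.319) = -0.470
d' = z(H) − z(FA) = 0.668 − (-0.470) = 1.138

d-prime = 1.14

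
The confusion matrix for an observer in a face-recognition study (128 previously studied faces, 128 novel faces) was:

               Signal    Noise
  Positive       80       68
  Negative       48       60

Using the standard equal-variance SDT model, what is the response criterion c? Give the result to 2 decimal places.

c = -0.20

H = 80/128 = 0.6250
FA = 68/128 = 0.5312
Φ⁻¹(H) = 0.3186
Φ⁻¹(FA) = 0.0783
c = −½·[z(H) + z(FA)] = −0.5 × (0.3186 + 0.0783) = -0.19845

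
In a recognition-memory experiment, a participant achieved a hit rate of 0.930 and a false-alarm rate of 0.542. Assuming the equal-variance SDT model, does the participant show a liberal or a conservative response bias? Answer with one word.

liberal

z(H) = 1.476, z(FA) = 0.105
c = −½·(z(H) + z(FA)) = -0.7905
c < 0 → liberal criterion (biased toward responding “yes”).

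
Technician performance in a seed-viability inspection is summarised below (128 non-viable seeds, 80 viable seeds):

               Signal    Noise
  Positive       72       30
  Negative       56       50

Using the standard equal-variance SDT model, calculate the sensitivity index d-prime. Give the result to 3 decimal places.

d-prime = 0.476

H = 72/128 = 0.5625
FA = 30/80 = 0.3750
z(0.5625) = 0.1573, z(0.3750) = -0.3186
d' = z(H) − z(FA) = 0.1573 − (-0.3186) = 0.4759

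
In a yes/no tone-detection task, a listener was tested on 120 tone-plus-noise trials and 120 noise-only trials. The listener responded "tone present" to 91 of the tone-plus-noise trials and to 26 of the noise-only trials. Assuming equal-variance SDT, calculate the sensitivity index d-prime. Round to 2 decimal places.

d-prime = 1.48

H = 91/120 = 0.7583
FA = 26/120 = 0.2167
z(H) = z(0.7583) = 0.7008
z(FA) = z(0.2167) = -0.7834
d' = z(H) − z(FA) = 0.7008 − (-0.7834) = 1.4842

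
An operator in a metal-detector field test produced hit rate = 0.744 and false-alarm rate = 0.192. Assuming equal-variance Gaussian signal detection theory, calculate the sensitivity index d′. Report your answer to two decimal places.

d′ = 1.53

Φ⁻¹(H) = 0.656
Φ⁻¹(FA) = -0.871
d' = z(H) − z(FA) = 0.656 − (-0.871) = 1.527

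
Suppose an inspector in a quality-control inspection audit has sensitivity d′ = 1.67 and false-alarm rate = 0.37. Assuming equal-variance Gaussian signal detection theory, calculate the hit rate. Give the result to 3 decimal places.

z(false-alarm rate) = z(0.37) = -0.3319
z(H) = z(FA) + d' = -0.3319 + 1.67 = 1.3381
hit rate = Φ(1.3381) = 0.9096

hit rate = 0.910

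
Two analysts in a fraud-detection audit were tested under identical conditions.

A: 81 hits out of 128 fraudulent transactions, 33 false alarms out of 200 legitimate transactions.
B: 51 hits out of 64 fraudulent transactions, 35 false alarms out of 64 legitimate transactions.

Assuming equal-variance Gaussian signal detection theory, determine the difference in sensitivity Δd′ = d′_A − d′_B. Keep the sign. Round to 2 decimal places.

A: z(0.6328) = 0.339, z(0.1650) = -0.974, d' = 1.313
B: z(0.7969) = 0.831, z(0.5469) = 0.118, d' = 0.713
Δd' = d'_A − d'_B = 1.313 − 0.713 = 0.600
A has the higher sensitivity.

Δd′ = 0.60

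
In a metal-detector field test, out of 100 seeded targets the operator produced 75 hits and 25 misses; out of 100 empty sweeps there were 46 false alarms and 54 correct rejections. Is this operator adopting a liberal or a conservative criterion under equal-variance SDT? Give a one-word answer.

liberal

z(H) = 0.674, z(FA) = -0.100
c = −½·(z(H) + z(FA)) = -0.287
c < 0 → liberal criterion (biased toward responding “yes”).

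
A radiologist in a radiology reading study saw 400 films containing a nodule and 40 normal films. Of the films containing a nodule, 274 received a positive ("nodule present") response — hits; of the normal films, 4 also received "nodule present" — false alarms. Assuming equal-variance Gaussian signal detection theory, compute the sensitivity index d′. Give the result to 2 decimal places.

d′ = 1.76

H = 274/400 = 0.6850
FA = 4/40 = 0.1000
z(H) = 0.4817
z(FA) = -1.2816
d' = z(H) − z(FA) = 0.4817 − (-1.2816) = 1.7633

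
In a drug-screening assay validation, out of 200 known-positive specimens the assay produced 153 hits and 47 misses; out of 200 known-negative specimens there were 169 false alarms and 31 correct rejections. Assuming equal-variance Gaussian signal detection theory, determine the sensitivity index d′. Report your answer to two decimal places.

H = 153/200 = 0.7650
FA = 169/200 = 0.8450
Φ⁻¹(H) = 0.7225
Φ⁻¹(FA) = 1.0152
d' = z(H) − z(FA) = 0.7225 − 1.0152 = -0.2927

d′ = -0.29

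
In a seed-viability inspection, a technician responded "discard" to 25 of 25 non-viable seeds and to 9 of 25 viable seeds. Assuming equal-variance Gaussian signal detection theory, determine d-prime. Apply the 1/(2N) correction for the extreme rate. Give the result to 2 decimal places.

d-prime = 2.41

The hit rate is 25/25 = 1, so apply the 1/(2N) correction: H → 1 − 1/(2·25) = 0.98000.
z(H) = z(0.98000) = 2.054
z(FA) = z(0.36000) = -0.358
d' = 2.054 − (-0.358) = 2.412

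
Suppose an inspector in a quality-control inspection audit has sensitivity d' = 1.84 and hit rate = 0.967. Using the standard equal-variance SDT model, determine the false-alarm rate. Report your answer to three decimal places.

z(hit rate) = z(0.967) = 1.8384
z(FA) = z(H) − d' = 1.8384 − 1.84 = -0.0016
false-alarm rate = Φ(-0.0016) = 0.4994

false-alarm rate = 0.499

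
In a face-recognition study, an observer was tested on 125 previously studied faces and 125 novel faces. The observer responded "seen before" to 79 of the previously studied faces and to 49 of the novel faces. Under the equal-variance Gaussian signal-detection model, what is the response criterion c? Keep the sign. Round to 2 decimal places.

c = -0.03

H = 79/125 = 0.6320
FA = 49/125 = 0.3920
z(H) = z(0.6320) = 0.337
z(FA) = z(0.3920) = -0.274
c = −½·[z(H) + z(FA)] = −0.5 × (0.337 + (-0.274)) = -0.0315
c < 0: the observer has a liberal response bias.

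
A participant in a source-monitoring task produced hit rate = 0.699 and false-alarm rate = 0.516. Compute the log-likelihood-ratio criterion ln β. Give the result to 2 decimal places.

Φ⁻¹(0.699) = 0.522, Φ⁻¹(0.516) = 0.040
ln β = −½·[z(H)² − z(FA)²] = −0.5 × (0.272 − 0.002) = -0.135

ln β = -0.14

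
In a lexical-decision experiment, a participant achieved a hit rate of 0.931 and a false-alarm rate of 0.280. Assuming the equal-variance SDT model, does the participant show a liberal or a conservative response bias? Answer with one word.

liberal

z(H) = 1.483, z(FA) = -0.583
c = −½·(z(H) + z(FA)) = -0.450
c < 0 → liberal criterion (biased toward responding “yes”).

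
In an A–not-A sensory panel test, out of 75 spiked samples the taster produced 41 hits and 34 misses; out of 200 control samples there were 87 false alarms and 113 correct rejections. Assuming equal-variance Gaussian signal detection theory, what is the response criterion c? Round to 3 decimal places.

c = 0.023

H = 41/75 = 0.5467
FA = 87/200 = 0.4350
z(H) = z(0.5467) = 0.1173
z(FA) = z(0.4350) = -0.1637
c = −½·[z(H) + z(FA)] = −0.5 × (0.1173 + (-0.1637)) = 0.0232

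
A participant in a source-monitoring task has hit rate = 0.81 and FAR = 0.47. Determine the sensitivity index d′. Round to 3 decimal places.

d′ = 0.953

z(0.81) = 0.8779, z(0.47) = -0.0753
d' = z(H) − z(FA) = 0.8779 − (-0.0753) = 0.9532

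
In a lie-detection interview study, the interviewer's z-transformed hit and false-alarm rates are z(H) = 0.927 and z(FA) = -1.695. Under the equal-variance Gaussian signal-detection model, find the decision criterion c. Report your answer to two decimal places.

c = 0.38

c = −½·[z(H) + z(FA)] = −½·(0.927 + (-1.695)) = 0.384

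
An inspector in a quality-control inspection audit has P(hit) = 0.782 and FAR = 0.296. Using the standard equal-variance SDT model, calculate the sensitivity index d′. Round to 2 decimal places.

d′ = 1.31

z(H) = z(0.782) = 0.7790
z(FA) = z(0.296) = -0.5359
d' = z(H) − z(FA) = 0.7790 − (-0.5359) = 1.3149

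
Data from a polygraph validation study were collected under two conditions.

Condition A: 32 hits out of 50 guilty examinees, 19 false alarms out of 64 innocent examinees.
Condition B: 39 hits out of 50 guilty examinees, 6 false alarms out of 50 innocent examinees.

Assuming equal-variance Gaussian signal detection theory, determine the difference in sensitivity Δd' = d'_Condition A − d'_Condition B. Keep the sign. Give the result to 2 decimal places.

Condition A: z(0.6400) = 0.358, z(0.2969) = -0.533, d' = 0.891
Condition B: z(0.7800) = 0.772, z(0.1200) = -1.175, d' = 1.947
Δd' = d'_Condition A − d'_Condition B = 0.891 − 1.947 = -1.056
Condition B has the higher sensitivity.

Δd' = -1.06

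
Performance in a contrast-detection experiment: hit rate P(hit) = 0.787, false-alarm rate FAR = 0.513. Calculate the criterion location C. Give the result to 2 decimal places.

z(H) = z(0.787) = 0.7961
z(FA) = z(0.513) = 0.0326
c = −½·[z(H) + z(FA)] = −0.5 × (0.7961 + 0.0326) = -0.41435

C = -0.41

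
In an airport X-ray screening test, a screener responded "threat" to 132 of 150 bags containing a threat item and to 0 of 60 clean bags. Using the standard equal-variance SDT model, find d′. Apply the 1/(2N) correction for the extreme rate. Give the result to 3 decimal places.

d′ = 3.569

The false-alarm rate is 0/60 = 0, so apply the 1/(2N) correction: FA → 1/(2·60) = 0.00833.
z(H) = z(0.88000) = 1.1750
z(FA) = z(0.00833) = -2.3941
d' = 1.1750 − (-2.3941) = 3.5691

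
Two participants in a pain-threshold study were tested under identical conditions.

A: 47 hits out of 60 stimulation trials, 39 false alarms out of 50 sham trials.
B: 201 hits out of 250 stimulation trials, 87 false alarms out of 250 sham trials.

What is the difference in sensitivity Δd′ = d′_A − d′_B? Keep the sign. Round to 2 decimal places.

A: z(0.7833) = 0.783, z(0.7800) = 0.772, d' = 0.011
B: z(0.8040) = 0.856, z(0.3480) = -0.391, d' = 1.247
Δd' = d'_A − d'_B = 0.011 − 1.247 = -1.236
B has the higher sensitivity.

Δd′ = -1.24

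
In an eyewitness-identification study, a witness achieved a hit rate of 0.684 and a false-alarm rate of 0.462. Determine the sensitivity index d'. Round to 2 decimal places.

z(0.684) = 0.4789, z(0.462) = -0.0954
d' = z(H) − z(FA) = 0.4789 − (-0.0954) = 0.5743

d' = 0.57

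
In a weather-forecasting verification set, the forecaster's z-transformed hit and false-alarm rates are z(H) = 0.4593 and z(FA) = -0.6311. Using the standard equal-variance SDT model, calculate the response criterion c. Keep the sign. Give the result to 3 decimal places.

c = −½·[z(H) + z(FA)] = −½·(0.4593 + (-0.6311)) = 0.0859
c > 0: the forecaster has a conservative response bias.

c = 0.086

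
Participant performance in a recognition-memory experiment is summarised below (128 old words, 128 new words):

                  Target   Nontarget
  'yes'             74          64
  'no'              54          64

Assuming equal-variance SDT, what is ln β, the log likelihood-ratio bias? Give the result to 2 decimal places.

H = 74/128 = 0.5781
FA = 64/128 = 0.5000
z(0.5781) = 0.197, z(0.5000) = 0.000
ln β = −½·[z(H)² − z(FA)²] = −0.5 × (0.039 − 0.000) = -0.0195

ln β = -0.02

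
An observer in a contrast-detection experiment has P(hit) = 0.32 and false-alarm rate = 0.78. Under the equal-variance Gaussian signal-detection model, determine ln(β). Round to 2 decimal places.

Φ⁻¹(H) = -0.468
Φ⁻¹(FA) = 0.772
ln β = −½·[z(H)² − z(FA)²] = −0.5 × (0.219 − 0.596) = 0.1885

ln β = 0.19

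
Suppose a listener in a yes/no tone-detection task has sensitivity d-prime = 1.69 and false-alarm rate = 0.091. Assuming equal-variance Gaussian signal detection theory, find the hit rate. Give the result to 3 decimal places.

hit rate = 0.639

z(false-alarm rate) = z(0.091) = -1.3346
z(H) = z(FA) + d' = -1.3346 + 1.69 = 0.3554
hit rate = Φ(0.3554) = 0.6389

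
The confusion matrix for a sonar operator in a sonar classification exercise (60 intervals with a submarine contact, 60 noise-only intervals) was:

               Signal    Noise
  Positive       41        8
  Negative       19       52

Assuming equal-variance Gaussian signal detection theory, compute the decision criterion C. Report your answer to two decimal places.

C = 0.32

H = 41/60 = 0.6833
FA = 8/60 = 0.1333
Φ⁻¹(H) = Φ⁻¹(0.6833) = 0.477
Φ⁻¹(FA) = Φ⁻¹(0.1333) = -1.111
c = −½·[z(H) + z(FA)] = −0.5 × (0.477 + (-1.111)) = 0.317
c > 0: the sonar operator has a conservative response bias.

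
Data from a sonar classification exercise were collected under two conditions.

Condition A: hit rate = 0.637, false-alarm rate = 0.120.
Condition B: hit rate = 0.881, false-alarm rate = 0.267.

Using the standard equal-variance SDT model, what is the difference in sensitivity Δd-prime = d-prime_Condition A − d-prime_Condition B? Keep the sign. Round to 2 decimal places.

Δd-prime = -0.28

Condition A: z(0.637) = 0.350, z(0.120) = -1.175, d' = 1.525
Condition B: z(0.881) = 1.180, z(0.267) = -0.622, d' = 1.802
Δd' = d'_Condition A − d'_Condition B = 1.525 − 1.802 = -0.277
Condition B has the higher sensitivity.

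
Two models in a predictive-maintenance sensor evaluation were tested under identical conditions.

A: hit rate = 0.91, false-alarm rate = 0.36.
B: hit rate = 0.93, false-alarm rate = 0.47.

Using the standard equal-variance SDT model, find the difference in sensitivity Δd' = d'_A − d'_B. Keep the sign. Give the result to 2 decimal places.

Δd' = 0.15

A: z(0.91) = 1.341, z(0.36) = -0.358, d' = 1.699
B: z(0.93) = 1.476, z(0.47) = -0.075, d' = 1.551
Δd' = d'_A − d'_B = 1.699 − 1.551 = 0.148
A has the higher sensitivity.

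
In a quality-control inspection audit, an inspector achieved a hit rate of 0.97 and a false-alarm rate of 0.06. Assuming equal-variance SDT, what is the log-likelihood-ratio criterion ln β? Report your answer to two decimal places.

z(H) = z(0.97) = 1.881
z(FA) = z(0.06) = -1.555
ln β = −½·[z(H)² − z(FA)²] = −0.5 × (3.538 − 2.418) = -0.560

ln β = -0.56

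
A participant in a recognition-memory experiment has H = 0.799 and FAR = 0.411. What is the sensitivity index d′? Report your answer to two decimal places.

z(0.799) = 0.838, z(0.411) = -0.225
d' = z(H) − z(FA) = 0.838 − (-0.225) = 1.063

d′ = 1.06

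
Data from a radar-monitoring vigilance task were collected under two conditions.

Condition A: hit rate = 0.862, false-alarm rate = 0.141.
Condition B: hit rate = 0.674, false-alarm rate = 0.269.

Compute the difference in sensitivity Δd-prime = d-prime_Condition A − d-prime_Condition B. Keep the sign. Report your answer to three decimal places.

Δd-prime = 1.098

Condition A: z(0.862) = 1.0893, z(0.141) = -1.0758, d' = 2.1651
Condition B: z(0.674) = 0.4510, z(0.269) = -0.6158, d' = 1.0668
Δd' = d'_Condition A − d'_Condition B = 2.1651 − 1.0668 = 1.0983
Condition A has the higher sensitivity.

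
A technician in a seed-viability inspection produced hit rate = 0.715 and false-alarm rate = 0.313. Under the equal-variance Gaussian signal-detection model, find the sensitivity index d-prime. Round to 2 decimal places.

z(0.715) = 0.568, z(0.313) = -0.487
d' = z(H) − z(FA) = 0.568 − (-0.487) = 1.055

d-prime = 1.06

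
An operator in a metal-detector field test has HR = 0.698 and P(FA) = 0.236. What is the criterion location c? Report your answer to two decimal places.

c = 0.10

z(H) = 0.5187
z(FA) = -0.7192
c = −½·[z(H) + z(FA)] = −0.5 × (0.5187 + (-0.7192)) = 0.10025
c > 0: the operator has a conservative response bias.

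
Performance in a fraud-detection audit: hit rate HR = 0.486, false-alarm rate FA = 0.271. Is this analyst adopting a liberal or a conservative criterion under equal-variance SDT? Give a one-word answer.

conservative

z(H) = -0.035, z(FA) = -0.610
c = −½·(z(H) + z(FA)) = 0.3225
c > 0 → conservative criterion (biased toward responding “no”).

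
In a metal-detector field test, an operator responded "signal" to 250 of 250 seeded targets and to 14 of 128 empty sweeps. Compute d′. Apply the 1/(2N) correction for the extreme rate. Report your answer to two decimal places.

d′ = 4.11

The hit rate is 250/250 = 1, so apply the 1/(2N) correction: H → 1 − 1/(2·250) = 0.99800.
z(H) = z(0.99800) = 2.878
z(FA) = z(0.10938) = -1.230
d' = 2.878 − (-1.230) = 4.108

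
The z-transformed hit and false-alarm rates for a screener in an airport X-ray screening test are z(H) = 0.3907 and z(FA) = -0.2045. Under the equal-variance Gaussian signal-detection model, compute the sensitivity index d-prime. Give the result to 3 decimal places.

d-prime = 0.595

d' = z(H) − z(FA) = 0.3907 − (-0.2045) = 0.5952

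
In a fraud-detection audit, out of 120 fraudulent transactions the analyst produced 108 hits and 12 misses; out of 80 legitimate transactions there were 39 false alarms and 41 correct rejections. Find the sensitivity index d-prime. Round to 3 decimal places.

d-prime = 1.313

H = 108/120 = 0.9000
FA = 39/80 = 0.4875
z(H) = z(0.9000) = 1.2816
z(FA) = z(0.4875) = -0.0313
d' = z(H) − z(FA) = 1.2816 − (-0.0313) = 1.3129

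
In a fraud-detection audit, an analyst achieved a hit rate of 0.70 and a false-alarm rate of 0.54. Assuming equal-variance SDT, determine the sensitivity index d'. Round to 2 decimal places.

z(H) = z(0.70) = 0.524
z(FA) = z(0.54) = 0.100
d' = z(H) − z(FA) = 0.524 − 0.100 = 0.424

d' = 0.42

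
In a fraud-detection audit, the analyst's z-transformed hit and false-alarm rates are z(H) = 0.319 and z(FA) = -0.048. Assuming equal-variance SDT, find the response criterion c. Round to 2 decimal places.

c = −½·[z(H) + z(FA)] = −½·(0.319 + (-0.048)) = -0.1355

c = -0.14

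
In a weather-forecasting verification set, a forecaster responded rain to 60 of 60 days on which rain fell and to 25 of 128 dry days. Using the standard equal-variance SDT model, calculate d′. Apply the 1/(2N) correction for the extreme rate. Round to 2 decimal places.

d′ = 3.25

The hit rate is 60/60 = 1, so apply the 1/(2N) correction: H → 1 − 1/(2·60) = 0.99167.
z(H) = z(0.99167) = 2.394
z(FA) = z(0.19531) = -0.858
d' = 2.394 − (-0.858) = 3.252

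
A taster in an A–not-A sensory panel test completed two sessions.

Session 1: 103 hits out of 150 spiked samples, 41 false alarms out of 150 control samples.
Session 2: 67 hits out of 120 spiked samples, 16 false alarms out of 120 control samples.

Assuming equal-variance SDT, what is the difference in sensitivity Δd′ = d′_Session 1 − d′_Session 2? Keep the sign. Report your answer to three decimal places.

Δd′ = -0.168

Session 1: z(0.6867) = 0.4865, z(0.2733) = -0.6029, d' = 1.0894
Session 2: z(0.5583) = 0.1467, z(0.1333) = -1.1109, d' = 1.2576
Δd' = d'_Session 1 − d'_Session 2 = 1.0894 − 1.2576 = -0.1682
Session 2 has the higher sensitivity.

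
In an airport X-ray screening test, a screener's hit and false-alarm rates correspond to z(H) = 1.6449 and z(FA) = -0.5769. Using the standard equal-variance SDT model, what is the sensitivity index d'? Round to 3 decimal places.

d' = z(H) − z(FA) = 1.6449 − (-0.5769) = 2.2218

d' = 2.222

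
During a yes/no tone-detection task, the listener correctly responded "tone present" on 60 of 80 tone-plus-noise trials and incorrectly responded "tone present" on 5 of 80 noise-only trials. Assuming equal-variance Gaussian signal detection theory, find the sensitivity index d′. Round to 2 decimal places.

H = 60/80 = 0.7500
FA = 5/80 = 0.0625
Φ⁻¹(H) = Φ⁻¹(0.7500) = 0.674
Φ⁻¹(FA) = Φ⁻¹(0.0625) = -1.534
d' = z(H) − z(FA) = 0.674 − (-1.534) = 2.208

d′ = 2.21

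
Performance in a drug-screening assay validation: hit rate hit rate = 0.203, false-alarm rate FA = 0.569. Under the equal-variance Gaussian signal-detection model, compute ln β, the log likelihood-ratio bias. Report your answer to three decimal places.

z(H) = -0.8310
z(FA) = 0.1738
ln β = −½·[z(H)² − z(FA)²] = −0.5 × (0.6906 − 0.0302) = -0.3302

ln β = -0.330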